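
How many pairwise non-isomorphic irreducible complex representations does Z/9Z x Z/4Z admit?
36

Solution. The number of irreducible complex representations of a finite group equals its number of conjugacy classes. Z/9Z x Z/4Z is abelian of order 36, so every element is its own conjugacy class: 36 classes, so Z/9Z x Z/4Z (order 36) has exactly 36 irreducible complex representations.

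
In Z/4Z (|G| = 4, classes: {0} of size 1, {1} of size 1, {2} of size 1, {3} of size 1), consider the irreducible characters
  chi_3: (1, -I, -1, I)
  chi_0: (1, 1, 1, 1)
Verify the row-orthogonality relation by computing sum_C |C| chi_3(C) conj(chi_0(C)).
Sum = 0; so <chi_3, chi_0> = 0 (distinct irreducibles are orthogonal).

Explanation: Compute term by term over conjugacy classes (|C| * chi_3(C) * conj(chi_0(C))):
  1*(1)*conj(1) + 1*(-I)*conj(1) + 1*(-1)*conj(1) + 1*(I)*conj(1)
  = (1) + (-I) + (-1) + (I)
  = 0.
(Exp terms are combined using exp(i*s)*conj(exp(i*t)) = exp(i*(s-t)), and sums of them are collapsed using the identity that for every m > 1 the m distinct m-th roots of unity sum to 0, e.g. 1 + exp(2*I*pi/3) + exp(-2*I*pi/3) = 0.)
Dividing by |G| = 4 gives 0/4 = 0, matching the row-orthogonality relation <chi_3, chi_0> = [chi_3 = chi_0].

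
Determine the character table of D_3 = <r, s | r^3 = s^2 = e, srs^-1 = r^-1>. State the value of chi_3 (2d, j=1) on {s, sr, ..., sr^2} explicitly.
Conjugacy classes: {e} of size 1, {r^1, r^2} of size 2, {s, sr, ..., sr^2} of size 3.
Character table:
  irrep \ class              {e} (size 1)  {r^1, r^2} (size 2)  {s, sr, ..., sr^2} (size 3)
  chi_1 (triv)               1             1                    1                          
  chi_2 (sign: r->1, s->-1)  1             1                    -1                         
  chi_3 (2d, j=1)            2             -1                   0                          

Spot check: chi_3 (2d, j=1) on {s, sr, ..., sr^2} = 0.

Justification: D_3 has order 2*3 = 6 with 3 conjugacy classes, hence 3 irreducibles. Sum of squared dims 1 + 1 + 4 = 6 = |G|. Linear characters come from the abelianisation; the 2-dimensional irreps have character r^k -> 2*cos(2*pi*j*k/3), reflections -> 0.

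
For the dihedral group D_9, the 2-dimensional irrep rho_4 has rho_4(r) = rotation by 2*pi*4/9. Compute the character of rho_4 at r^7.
chi_{rho_4}(r^7) = 2*cos(2*pi*4*7/9) = 2*cos(56*pi/9)

Argument: rho_4(r^7) is rotation by angle 2*pi*4*7/9, whose trace is 2*cos(2*pi*4*7/9) = 2*cos(56*pi/9).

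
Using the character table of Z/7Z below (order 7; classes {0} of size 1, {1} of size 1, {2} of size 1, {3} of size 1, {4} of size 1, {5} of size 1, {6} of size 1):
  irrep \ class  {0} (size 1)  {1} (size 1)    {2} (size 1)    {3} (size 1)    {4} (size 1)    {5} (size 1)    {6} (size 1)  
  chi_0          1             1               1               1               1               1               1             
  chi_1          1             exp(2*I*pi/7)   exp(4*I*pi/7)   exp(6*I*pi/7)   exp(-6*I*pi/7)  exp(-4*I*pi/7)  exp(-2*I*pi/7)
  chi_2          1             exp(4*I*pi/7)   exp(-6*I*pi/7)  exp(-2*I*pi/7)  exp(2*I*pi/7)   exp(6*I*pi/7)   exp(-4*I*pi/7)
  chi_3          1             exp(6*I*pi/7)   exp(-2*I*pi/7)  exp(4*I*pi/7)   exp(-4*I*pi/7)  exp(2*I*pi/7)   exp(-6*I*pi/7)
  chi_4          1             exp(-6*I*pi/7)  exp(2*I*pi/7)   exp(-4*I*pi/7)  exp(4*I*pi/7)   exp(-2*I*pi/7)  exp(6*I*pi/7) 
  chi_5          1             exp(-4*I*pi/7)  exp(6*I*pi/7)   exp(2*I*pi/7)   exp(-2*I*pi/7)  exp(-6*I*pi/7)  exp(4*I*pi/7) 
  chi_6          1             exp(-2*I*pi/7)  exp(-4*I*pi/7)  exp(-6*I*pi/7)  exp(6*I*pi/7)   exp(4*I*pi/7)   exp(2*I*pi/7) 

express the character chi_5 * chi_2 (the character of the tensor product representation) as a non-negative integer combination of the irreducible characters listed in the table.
chi_5 tensor chi_2 = chi_0 (all other irreducibles have multiplicity 0).

Explanation: The character of a tensor product is the pointwise product (chi_5 * chi_2)(C) = chi_5(C) * chi_2(C):
  {0}: (1)*(1), {1}: (exp(-4*I*pi/7))*(exp(4*I*pi/7)), {2}: (exp(6*I*pi/7))*(exp(-6*I*pi/7)), {3}: (exp(2*I*pi/7))*(exp(-2*I*pi/7)), {4}: (exp(-2*I*pi/7))*(exp(2*I*pi/7)), {5}: (exp(-6*I*pi/7))*(exp(6*I*pi/7)), {6}: (exp(4*I*pi/7))*(exp(-4*I*pi/7))
so (chi_5 * chi_2) takes values
  {0} -> 1, {1} -> 1, {2} -> 1, {3} -> 1, {4} -> 1, {5} -> 1, {6} -> 1.
Now take the inner product of this character with each irreducible chi from the table, <chi_5*chi_2, chi> = (1/7) sum_C |C| (chi_5*chi_2)(C) conj(chi(C)):
  <chi_5*chi_2, chi_0> = (1/7)[1*(1)*conj(1) + 1*(1)*conj(1) + 1*(1)*conj(1) + 1*(1)*conj(1) + 1*(1)*conj(1) + 1*(1)*conj(1) + 1*(1)*conj(1)]
      = (1/7)[(1) + (1) + (1) + (1) + (1) + (1) + (1)] = 7/7 = 1
  <chi_5*chi_2, chi_1> = (1/7)[1*(1)*conj(1) + 1*(1)*conj(exp(2*I*pi/7)) + 1*(1)*conj(exp(4*I*pi/7)) + 1*(1)*conj(exp(6*I*pi/7)) + 1*(1)*conj(exp(-6*I*pi/7)) + 1*(1)*conj(exp(-4*I*pi/7)) + 1*(1)*conj(exp(-2*I*pi/7))]
      = (1/7)[(1) + (exp(-2*I*pi/7)) + (exp(-4*I*pi/7)) + (exp(-6*I*pi/7)) + (exp(6*I*pi/7)) + (exp(4*I*pi/7)) + (exp(2*I*pi/7))] = 0/7 = 0
  <chi_5*chi_2, chi_2> = (1/7)[1*(1)*conj(1) + 1*(1)*conj(exp(4*I*pi/7)) + 1*(1)*conj(exp(-6*I*pi/7)) + 1*(1)*conj(exp(-2*I*pi/7)) + 1*(1)*conj(exp(2*I*pi/7)) + 1*(1)*conj(exp(6*I*pi/7)) + 1*(1)*conj(exp(-4*I*pi/7))]
      = (1/7)[(1) + (exp(-4*I*pi/7)) + (exp(6*I*pi/7)) + (exp(2*I*pi/7)) + (exp(-2*I*pi/7)) + (exp(-6*I*pi/7)) + (exp(4*I*pi/7))] = 0/7 = 0
  <chi_5*chi_2, chi_3> = (1/7)[1*(1)*conj(1) + 1*(1)*conj(exp(6*I*pi/7)) + 1*(1)*conj(exp(-2*I*pi/7)) + 1*(1)*conj(exp(4*I*pi/7)) + 1*(1)*conj(exp(-4*I*pi/7)) + 1*(1)*conj(exp(2*I*pi/7)) + 1*(1)*conj(exp(-6*I*pi/7))]
      = (1/7)[(1) + (exp(-6*I*pi/7)) + (exp(2*I*pi/7)) + (exp(-4*I*pi/7)) + (exp(4*I*pi/7)) + (exp(-2*I*pi/7)) + (exp(6*I*pi/7))] = 0/7 = 0
  <chi_5*chi_2, chi_4> = (1/7)[1*(1)*conj(1) + 1*(1)*conj(exp(-6*I*pi/7)) + 1*(1)*conj(exp(2*I*pi/7)) + 1*(1)*conj(exp(-4*I*pi/7)) + 1*(1)*conj(exp(4*I*pi/7)) + 1*(1)*conj(exp(-2*I*pi/7)) + 1*(1)*conj(exp(6*I*pi/7))]
      = (1/7)[(1) + (exp(6*I*pi/7)) + (exp(-2*I*pi/7)) + (exp(4*I*pi/7)) + (exp(-4*I*pi/7)) + (exp(2*I*pi/7)) + (exp(-6*I*pi/7))] = 0/7 = 0
  <chi_5*chi_2, chi_5> = (1/7)[1*(1)*conj(1) + 1*(1)*conj(exp(-4*I*pi/7)) + 1*(1)*conj(exp(6*I*pi/7)) + 1*(1)*conj(exp(2*I*pi/7)) + 1*(1)*conj(exp(-2*I*pi/7)) + 1*(1)*conj(exp(-6*I*pi/7)) + 1*(1)*conj(exp(4*I*pi/7))]
      = (1/7)[(1) + (exp(4*I*pi/7)) + (exp(-6*I*pi/7)) + (exp(-2*I*pi/7)) + (exp(2*I*pi/7)) + (exp(6*I*pi/7)) + (exp(-4*I*pi/7))] = 0/7 = 0
  <chi_5*chi_2, chi_6> = (1/7)[1*(1)*conj(1) + 1*(1)*conj(exp(-2*I*pi/7)) + 1*(1)*conj(exp(-4*I*pi/7)) + 1*(1)*conj(exp(-6*I*pi/7)) + 1*(1)*conj(exp(6*I*pi/7)) + 1*(1)*conj(exp(4*I*pi/7)) + 1*(1)*conj(exp(2*I*pi/7))]
      = (1/7)[(1) + (exp(2*I*pi/7)) + (exp(4*I*pi/7)) + (exp(6*I*pi/7)) + (exp(-6*I*pi/7)) + (exp(-4*I*pi/7)) + (exp(-2*I*pi/7))] = 0/7 = 0
(Exp terms are combined using exp(i*s)*conj(exp(i*t)) = exp(i*(s-t)), and sums of them are collapsed using the identity that for every m > 1 the m distinct m-th roots of unity sum to 0, e.g. 1 + exp(2*I*pi/3) + exp(-2*I*pi/3) = 0.)
Hence the multiplicities are chi_0: 1. Dimension check: dim(chi_5)*dim(chi_2) = 1*1 = 1 and sum (mult * dim) = 1*1 = 1.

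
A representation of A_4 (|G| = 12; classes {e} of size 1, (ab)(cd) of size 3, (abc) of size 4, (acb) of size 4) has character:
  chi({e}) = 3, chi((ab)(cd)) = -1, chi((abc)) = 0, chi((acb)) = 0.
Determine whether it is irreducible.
Irreducible: <chi, chi> = 1.

Reasoning: <chi, chi> = (1/|G|) sum_C |C| * |chi(C)|^2 = (1/12)[1*|3|^2 + 3*|-1|^2 + 4*|0|^2 + 4*|0|^2]
  = (1/12)[(9) + (3) + (0) + (0)] = 12/12 = 1.
(Exp terms are combined using exp(i*s)*conj(exp(i*t)) = exp(i*(s-t)), and sums of them are collapsed using the identity that for every m > 1 the m distinct m-th roots of unity sum to 0, e.g. 1 + exp(2*I*pi/3) + exp(-2*I*pi/3) = 0.)
A character is irreducible iff <chi, chi> = 1, so this representation is irreducible.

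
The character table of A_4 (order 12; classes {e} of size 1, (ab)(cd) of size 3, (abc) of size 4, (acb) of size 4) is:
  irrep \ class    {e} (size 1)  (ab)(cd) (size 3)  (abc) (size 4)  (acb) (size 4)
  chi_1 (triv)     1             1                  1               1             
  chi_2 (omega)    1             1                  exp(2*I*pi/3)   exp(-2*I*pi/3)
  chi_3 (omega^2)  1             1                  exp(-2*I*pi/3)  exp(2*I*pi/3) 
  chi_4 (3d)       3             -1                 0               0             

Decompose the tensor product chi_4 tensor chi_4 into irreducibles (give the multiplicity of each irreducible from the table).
chi_4 tensor chi_4 = chi_1 + chi_2 + chi_3 + 2*chi_4 (all other irreducibles have multiplicity 0).

Proof sketch: The character of a tensor product is the pointwise product (chi_4 * chi_4)(C) = chi_4(C) * chi_4(C):
  {e}: (3)*(3), (ab)(cd): (-1)*(-1), (abc): (0)*(0), (acb): (0)*(0)
so (chi_4 * chi_4) takes values
  {e} -> 9, (ab)(cd) -> 1, (abc) -> 0, (acb) -> 0.
Now take the inner product of this character with each irreducible chi from the table, <chi_4*chi_4, chi> = (1/12) sum_C |C| (chi_4*chi_4)(C) conj(chi(C)):
  <chi_4*chi_4, chi_1> = (1/12)[1*(9)*conj(1) + 3*(1)*conj(1) + 4*(0)*conj(1) + 4*(0)*conj(1)]
      = (1/12)[(9) + (3) + (0) + (0)] = 12/12 = 1
  <chi_4*chi_4, chi_2> = (1/12)[1*(9)*conj(1) + 3*(1)*conj(1) + 4*(0)*conj(exp(2*I*pi/3)) + 4*(0)*conj(exp(-2*I*pi/3))]
      = (1/12)[(9) + (3) + (0) + (0)] = 12/12 = 1
  <chi_4*chi_4, chi_3> = (1/12)[1*(9)*conj(1) + 3*(1)*conj(1) + 4*(0)*conj(exp(-2*I*pi/3)) + 4*(0)*conj(exp(2*I*pi/3))]
      = (1/12)[(9) + (3) + (0) + (0)] = 12/12 = 1
  <chi_4*chi_4, chi_4> = (1/12)[1*(9)*conj(3) + 3*(1)*conj(-1) + 4*(0)*conj(0) + 4*(0)*conj(0)]
      = (1/12)[(27) + (-3) + (0) + (0)] = 24/12 = 2
(Exp terms are combined using exp(i*s)*conj(exp(i*t)) = exp(i*(s-t)), and sums of them are collapsed using the identity that for every m > 1 the m distinct m-th roots of unity sum to 0, e.g. 1 + exp(2*I*pi/3) + exp(-2*I*pi/3) = 0.)
Hence the multiplicities are chi_1: 1, chi_2: 1, chi_3: 1, chi_4: 2. Dimension check: dim(chi_4)*dim(chi_4) = 3*3 = 9 and sum (mult * dim) = 1*1 + 1*1 + 1*1 + 2*3 = 9.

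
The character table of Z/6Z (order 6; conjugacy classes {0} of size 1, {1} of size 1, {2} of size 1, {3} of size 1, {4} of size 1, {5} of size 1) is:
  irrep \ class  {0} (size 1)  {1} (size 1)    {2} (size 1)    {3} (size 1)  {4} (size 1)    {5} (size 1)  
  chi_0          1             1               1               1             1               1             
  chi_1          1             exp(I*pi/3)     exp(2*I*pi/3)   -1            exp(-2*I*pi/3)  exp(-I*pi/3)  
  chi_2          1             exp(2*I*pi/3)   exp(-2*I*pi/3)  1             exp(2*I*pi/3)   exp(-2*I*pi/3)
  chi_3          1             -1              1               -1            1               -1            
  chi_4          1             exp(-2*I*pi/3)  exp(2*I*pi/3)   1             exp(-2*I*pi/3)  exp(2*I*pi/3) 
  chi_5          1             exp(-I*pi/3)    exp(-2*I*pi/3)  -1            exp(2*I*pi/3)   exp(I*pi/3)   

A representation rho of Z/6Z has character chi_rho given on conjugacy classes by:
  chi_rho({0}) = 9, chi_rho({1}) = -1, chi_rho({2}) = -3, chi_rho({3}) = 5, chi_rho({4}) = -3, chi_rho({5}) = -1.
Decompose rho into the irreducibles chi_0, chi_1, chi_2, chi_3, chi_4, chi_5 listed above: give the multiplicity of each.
Multiplicities: chi_0: 1, chi_1: 1, chi_2: 3, chi_3: 0, chi_4: 3, chi_5: 1.

Details: Use <chi_rho, chi> = (1/|G|) sum_C |C| * chi_rho(C) * conj(chi(C)) with |G| = 6 for each irreducible chi in the table:
  <chi_rho, chi_0> = (1/6)[1*(9)*conj(1) + 1*(-1)*conj(1) + 1*(-3)*conj(1) + 1*(5)*conj(1) + 1*(-3)*conj(1) + 1*(-1)*conj(1)]
      = (1/6)[(9) + (-1) + (-3) + (5) + (-3) + (-1)] = 6/6 = 1
  <chi_rho, chi_1> = (1/6)[1*(9)*conj(1) + 1*(-1)*conj(exp(I*pi/3)) + 1*(-3)*conj(exp(2*I*pi/3)) + 1*(5)*conj(-1) + 1*(-3)*conj(exp(-2*I*pi/3)) + 1*(-1)*conj(exp(-I*pi/3))]
      = (1/6)[(9) + (-2 + exp(-2*I*pi/3) + exp(-I*pi/3) + 3*exp(I*pi/3)) + (4 + exp(-2*I*pi/3) + 4*exp(2*I*pi/3)) + (-5) + (4 + 4*exp(-2*I*pi/3) + exp(2*I*pi/3)) + (-2 + 3*exp(-I*pi/3) + exp(2*I*pi/3) + exp(I*pi/3))] = 6/6 = 1
  <chi_rho, chi_2> = (1/6)[1*(9)*conj(1) + 1*(-1)*conj(exp(2*I*pi/3)) + 1*(-3)*conj(exp(-2*I*pi/3)) + 1*(5)*conj(1) + 1*(-3)*conj(exp(2*I*pi/3)) + 1*(-1)*conj(exp(-2*I*pi/3))]
      = (1/6)[(9) + (2 + exp(-2*I*pi/3) + exp(-I*pi/3) + 3*exp(2*I*pi/3)) + (4 + 4*exp(-2*I*pi/3) + exp(2*I*pi/3)) + (5) + (4 + exp(-2*I*pi/3) + 4*exp(2*I*pi/3)) + (2 + 3*exp(-2*I*pi/3) + exp(2*I*pi/3) + exp(I*pi/3))] = 18/6 = 3
  <chi_rho, chi_3> = (1/6)[1*(9)*conj(1) + 1*(-1)*conj(-1) + 1*(-3)*conj(1) + 1*(5)*conj(-1) + 1*(-3)*conj(1) + 1*(-1)*conj(-1)]
      = (1/6)[(9) + (1) + (-3) + (-5) + (-3) + (1)] = 0/6 = 0
  <chi_rho, chi_4> = (1/6)[1*(9)*conj(1) + 1*(-1)*conj(exp(-2*I*pi/3)) + 1*(-3)*conj(exp(2*I*pi/3)) + 1*(5)*conj(1) + 1*(-3)*conj(exp(-2*I*pi/3)) + 1*(-1)*conj(exp(2*I*pi/3))]
      = (1/6)[(9) + (2 + 3*exp(-2*I*pi/3) + exp(2*I*pi/3) + exp(I*pi/3)) + (4 + exp(-2*I*pi/3) + 4*exp(2*I*pi/3)) + (5) + (4 + 4*exp(-2*I*pi/3) + exp(2*I*pi/3)) + (2 + exp(-2*I*pi/3) + exp(-I*pi/3) + 3*exp(2*I*pi/3))] = 18/6 = 3
  <chi_rho, chi_5> = (1/6)[1*(9)*conj(1) + 1*(-1)*conj(exp(-I*pi/3)) + 1*(-3)*conj(exp(-2*I*pi/3)) + 1*(5)*conj(-1) + 1*(-3)*conj(exp(2*I*pi/3)) + 1*(-1)*conj(exp(I*pi/3))]
      = (1/6)[(9) + (-2 + 3*exp(-I*pi/3) + exp(2*I*pi/3) + exp(I*pi/3)) + (4 + 4*exp(-2*I*pi/3) + exp(2*I*pi/3)) + (-5) + (4 + exp(-2*I*pi/3) + 4*exp(2*I*pi/3)) + (-2 + exp(-2*I*pi/3) + exp(-I*pi/3) + 3*exp(I*pi/3))] = 6/6 = 1
(Exp terms are combined using exp(i*s)*conj(exp(i*t)) = exp(i*(s-t)), and sums of them are collapsed using the identity that for every m > 1 the m distinct m-th roots of unity sum to 0, e.g. 1 + exp(2*I*pi/3) + exp(-2*I*pi/3) = 0.)
Dimension check: dim(rho) = sum (mult * dim) = 1*1 + 1*1 + 3*1 + 0*1 + 3*1 + 1*1 = 9 = chi_rho(e) = 9.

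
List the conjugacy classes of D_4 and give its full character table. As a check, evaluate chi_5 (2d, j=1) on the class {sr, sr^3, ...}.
Conjugacy classes: {e} of size 1, {r^2} of size 1, {r^1, r^3} of size 2, {s, sr^2, ...} of size 2, {sr, sr^3, ...} of size 2.
Character table:
  irrep \ class              {e} (size 1)  {r^2} (size 1)  {r^1, r^3} (size 2)  {s, sr^2, ...} (size 2)  {sr, sr^3, ...} (size 2)
  chi_1 (triv)               1             1               1                    1                        1                       
  chi_2 (sign: r->1, s->-1)  1             1               1                    -1                       -1                      
  chi_3 (r->-1, s->1)        1             1               -1                   1                        -1                      
  chi_4 (r->-1, s->-1)       1             1               -1                   -1                       1                       
  chi_5 (2d, j=1)            2             -2              0                    0                        0                       

Spot check: chi_5 (2d, j=1) on {sr, sr^3, ...} = 0.

Solution. D_4 has order 2*4 = 8 with 5 conjugacy classes, hence 5 irreducibles. Sum of squared dims 1 + 1 + 1 + 1 + 4 = 8 = |G|. Linear characters come from the abelianisation; the 2-dimensional irreps have character r^k -> 2*cos(2*pi*j*k/4), reflections -> 0.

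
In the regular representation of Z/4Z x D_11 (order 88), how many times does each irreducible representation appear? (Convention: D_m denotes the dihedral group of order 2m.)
Each irreducible V_i of dimension d_i appears with multiplicity d_i, i.e. rho_reg = (direct sum over all irreducibles V_i) d_i V_i. The irreducible dimensions for Z/4Z x D_11 are 1, 1, 1, 1, 1, 1, 1, 1, 2, 2, 2, 2, 2, 2, 2, 2, 2, 2, 2, 2, 2, 2, 2, 2, 2, 2, 2, 2: 8 irreducibles of dimension 1, each with multiplicity 1; 20 irreducibles of dimension 2, each with multiplicity 2. Total dimension 8*1*1 + 20*2*2 = 88 = |G|.

Working: General theorem: in the regular representation of a finite group G, each irreducible appears with multiplicity equal to its dimension. Check: dim(rho_reg) = sum d_i^2 = 1 + 1 + 1 + 1 + 1 + 1 + 1 + 1 + 4 + 4 + 4 + 4 + 4 + 4 + 4 + 4 + 4 + 4 + 4 + 4 + 4 + 4 + 4 + 4 + 4 + 4 + 4 + 4 = 88 = |G|.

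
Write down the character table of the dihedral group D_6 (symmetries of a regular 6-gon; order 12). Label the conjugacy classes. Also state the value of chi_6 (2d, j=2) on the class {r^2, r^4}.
Conjugacy classes: {e} of size 1, {r^3} of size 1, {r^1, r^5} of size 2, {r^2, r^4} of size 2, {s, sr^2, ...} of size 3, {sr, sr^3, ...} of size 3.
Character table:
  irrep \ class              {e} (size 1)  {r^3} (size 1)  {r^1, r^5} (size 2)  {r^2, r^4} (size 2)  {s, sr^2, ...} (size 3)  {sr, sr^3, ...} (size 3)
  chi_1 (triv)               1             1               1                    1                    1                        1                       
  chi_2 (sign: r->1, s->-1)  1             1               1                    1                    -1                       -1                      
  chi_3 (r->-1, s->1)        1             -1              -1                   1                    1                        -1                      
  chi_4 (r->-1, s->-1)       1             -1              -1                   1                    -1                       1                       
  chi_5 (2d, j=1)            2             -2              1                    -1                   0                        0                       
  chi_6 (2d, j=2)            2             2               -1                   -1                   0                        0                       

Spot check: chi_6 (2d, j=2) on {r^2, r^4} = -1.

D_6 has order 2*6 = 12 with 6 conjugacy classes, hence 6 irreducibles. Sum of squared dims 1 + 1 + 1 + 1 + 4 + 4 = 12 = |G|. Linear characters come from the abelianisation; the 2-dimensional irreps have character r^k -> 2*cos(2*pi*j*k/6), reflections -> 0.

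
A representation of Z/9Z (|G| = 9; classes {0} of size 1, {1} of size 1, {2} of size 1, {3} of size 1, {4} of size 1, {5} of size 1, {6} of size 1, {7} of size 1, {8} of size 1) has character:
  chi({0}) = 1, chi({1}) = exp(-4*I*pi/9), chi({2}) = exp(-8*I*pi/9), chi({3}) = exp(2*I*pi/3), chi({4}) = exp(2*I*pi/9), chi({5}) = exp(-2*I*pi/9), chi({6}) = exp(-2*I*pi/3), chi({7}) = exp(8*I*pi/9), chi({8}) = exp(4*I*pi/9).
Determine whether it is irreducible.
Irreducible: <chi, chi> = 1.

Working: <chi, chi> = (1/|G|) sum_C |C| * |chi(C)|^2 = (1/9)[1*|1|^2 + 1*|exp(-4*I*pi/9)|^2 + 1*|exp(-8*I*pi/9)|^2 + 1*|exp(2*I*pi/3)|^2 + 1*|exp(2*I*pi/9)|^2 + 1*|exp(-2*I*pi/9)|^2 + 1*|exp(-2*I*pi/3)|^2 + 1*|exp(8*I*pi/9)|^2 + 1*|exp(4*I*pi/9)|^2]
  = (1/9)[(1) + (1) + (1) + (1) + (1) + (1) + (1) + (1) + (1)] = 9/9 = 1.
(Exp terms are combined using exp(i*s)*conj(exp(i*t)) = exp(i*(s-t)), and sums of them are collapsed using the identity that for every m > 1 the m distinct m-th roots of unity sum to 0, e.g. 1 + exp(2*I*pi/3) + exp(-2*I*pi/3) = 0.)
A character is irreducible iff <chi, chi> = 1, so this representation is irreducible.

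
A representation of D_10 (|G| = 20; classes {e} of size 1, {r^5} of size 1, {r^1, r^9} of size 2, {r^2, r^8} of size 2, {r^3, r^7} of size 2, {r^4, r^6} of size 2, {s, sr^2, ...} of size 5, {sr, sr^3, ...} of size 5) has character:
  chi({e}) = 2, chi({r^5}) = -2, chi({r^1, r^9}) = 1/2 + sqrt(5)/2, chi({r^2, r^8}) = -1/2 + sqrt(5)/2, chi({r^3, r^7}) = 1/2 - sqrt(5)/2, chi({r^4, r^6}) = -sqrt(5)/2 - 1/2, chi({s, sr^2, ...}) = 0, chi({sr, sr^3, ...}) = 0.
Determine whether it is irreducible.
Irreducible: <chi, chi> = 1.

Explanation: <chi, chi> = (1/|G|) sum_C |C| * |chi(C)|^2 = (1/20)[1*|2|^2 + 1*|-2|^2 + 2*|1/2 + sqrt(5)/2|^2 + 2*|-1/2 + sqrt(5)/2|^2 + 2*|1/2 - sqrt(5)/2|^2 + 2*|-sqrt(5)/2 - 1/2|^2 + 5*|0|^2 + 5*|0|^2]
  = (1/20)[(4) + (4) + (sqrt(5) + 3) + (3 - sqrt(5)) + (3 - sqrt(5)) + (sqrt(5) + 3) + (0) + (0)] = 20/20 = 1.
A character is irreducible iff <chi, chi> = 1, so this representation is irreducible.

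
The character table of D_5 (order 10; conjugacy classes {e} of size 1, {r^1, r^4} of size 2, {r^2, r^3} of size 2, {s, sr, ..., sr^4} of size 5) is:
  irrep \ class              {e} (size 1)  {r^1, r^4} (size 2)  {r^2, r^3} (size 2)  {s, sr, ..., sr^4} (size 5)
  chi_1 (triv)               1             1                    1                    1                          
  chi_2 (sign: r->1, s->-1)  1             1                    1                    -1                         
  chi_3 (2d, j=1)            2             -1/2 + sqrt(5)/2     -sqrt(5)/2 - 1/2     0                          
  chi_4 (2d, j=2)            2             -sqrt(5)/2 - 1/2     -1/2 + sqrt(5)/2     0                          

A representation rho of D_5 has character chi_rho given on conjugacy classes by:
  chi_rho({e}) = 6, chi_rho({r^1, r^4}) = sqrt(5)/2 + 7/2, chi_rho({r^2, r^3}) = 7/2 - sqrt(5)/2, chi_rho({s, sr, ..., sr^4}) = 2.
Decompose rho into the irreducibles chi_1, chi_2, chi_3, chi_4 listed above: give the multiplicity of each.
Multiplicities: chi_1: 3, chi_2: 1, chi_3: 1, chi_4: 0.

Working: Use <chi_rho, chi> = (1/|G|) sum_C |C| * chi_rho(C) * conj(chi(C)) with |G| = 10 for each irreducible chi in the table:
  <chi_rho, chi_1> = (1/10)[1*(6)*conj(1) + 2*(sqrt(5)/2 + 7/2)*conj(1) + 2*(7/2 - sqrt(5)/2)*conj(1) + 5*(2)*conj(1)]
      = (1/10)[(6) + (sqrt(5) + 7) + (7 - sqrt(5)) + (10)] = 30/10 = 3
  <chi_rho, chi_2> = (1/10)[1*(6)*conj(1) + 2*(sqrt(5)/2 + 7/2)*conj(1) + 2*(7/2 - sqrt(5)/2)*conj(1) + 5*(2)*conj(-1)]
      = (1/10)[(6) + (sqrt(5) + 7) + (7 - sqrt(5)) + (-10)] = 10/10 = 1
  <chi_rho, chi_3> = (1/10)[1*(6)*conj(2) + 2*(sqrt(5)/2 + 7/2)*conj(-1/2 + sqrt(5)/2) + 2*(7/2 - sqrt(5)/2)*conj(-sqrt(5)/2 - 1/2) + 5*(2)*conj(0)]
      = (1/10)[(12) + (-1 + 3*sqrt(5)) + (-3*sqrt(5) - 1) + (0)] = 10/10 = 1
  <chi_rho, chi_4> = (1/10)[1*(6)*conj(2) + 2*(sqrt(5)/2 + 7/2)*conj(-sqrt(5)/2 - 1/2) + 2*(7/2 - sqrt(5)/2)*conj(-1/2 + sqrt(5)/2) + 5*(2)*conj(0)]
      = (1/10)[(12) + (-4*sqrt(5) - 6) + (-6 + 4*sqrt(5)) + (0)] = 0/10 = 0
Dimension check: dim(rho) = sum (mult * dim) = 3*1 + 1*1 + 1*2 + 0*2 = 6 = chi_rho(e) = 6.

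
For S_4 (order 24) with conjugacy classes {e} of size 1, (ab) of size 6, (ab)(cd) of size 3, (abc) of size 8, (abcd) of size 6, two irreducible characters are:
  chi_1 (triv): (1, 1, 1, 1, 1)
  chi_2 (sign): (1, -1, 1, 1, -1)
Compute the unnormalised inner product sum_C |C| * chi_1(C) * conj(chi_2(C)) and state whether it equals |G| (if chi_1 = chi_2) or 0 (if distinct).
Sum = 0; so <chi_1, chi_2> = 0 (distinct irreducibles are orthogonal).

Solution. Compute term by term over conjugacy classes (|C| * chi_1(C) * conj(chi_2(C))):
  1*(1)*conj(1) + 6*(1)*conj(-1) + 3*(1)*conj(1) + 8*(1)*conj(1) + 6*(1)*conj(-1)
  = (1) + (-6) + (3) + (8) + (-6)
  = 0.
Dividing by |G| = 24 gives 0/24 = 0, matching the row-orthogonality relation <chi_1, chi_2> = [chi_1 = chi_2].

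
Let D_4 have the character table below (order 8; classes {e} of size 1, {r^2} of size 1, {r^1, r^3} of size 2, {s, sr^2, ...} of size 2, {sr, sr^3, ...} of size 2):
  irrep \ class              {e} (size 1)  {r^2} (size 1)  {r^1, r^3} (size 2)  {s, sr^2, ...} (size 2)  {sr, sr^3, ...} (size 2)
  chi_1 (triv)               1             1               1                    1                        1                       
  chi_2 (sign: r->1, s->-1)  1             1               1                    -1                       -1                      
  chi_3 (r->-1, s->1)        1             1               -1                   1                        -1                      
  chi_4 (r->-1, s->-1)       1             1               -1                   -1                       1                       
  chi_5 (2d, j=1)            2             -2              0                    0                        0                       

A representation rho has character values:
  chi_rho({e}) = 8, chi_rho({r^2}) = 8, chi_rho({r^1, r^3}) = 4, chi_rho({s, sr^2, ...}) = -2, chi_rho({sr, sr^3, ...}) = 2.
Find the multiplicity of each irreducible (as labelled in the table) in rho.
Multiplicities: chi_1: 3, chi_2: 3, chi_3: 0, chi_4: 2, chi_5: 0.

Use <chi_rho, chi> = (1/|G|) sum_C |C| * chi_rho(C) * conj(chi(C)) with |G| = 8 for each irreducible chi in the table:
  <chi_rho, chi_1> = (1/8)[1*(8)*conj(1) + 1*(8)*conj(1) + 2*(4)*conj(1) + 2*(-2)*conj(1) + 2*(2)*conj(1)]
      = (1/8)[(8) + (8) + (8) + (-4) + (4)] = 24/8 = 3
  <chi_rho, chi_2> = (1/8)[1*(8)*conj(1) + 1*(8)*conj(1) + 2*(4)*conj(1) + 2*(-2)*conj(-1) + 2*(2)*conj(-1)]
      = (1/8)[(8) + (8) + (8) + (4) + (-4)] = 24/8 = 3
  <chi_rho, chi_3> = (1/8)[1*(8)*conj(1) + 1*(8)*conj(1) + 2*(4)*conj(-1) + 2*(-2)*conj(1) + 2*(2)*conj(-1)]
      = (1/8)[(8) + (8) + (-8) + (-4) + (-4)] = 0/8 = 0
  <chi_rho, chi_4> = (1/8)[1*(8)*conj(1) + 1*(8)*conj(1) + 2*(4)*conj(-1) + 2*(-2)*conj(-1) + 2*(2)*conj(1)]
      = (1/8)[(8) + (8) + (-8) + (4) + (4)] = 16/8 = 2
  <chi_rho, chi_5> = (1/8)[1*(8)*conj(2) + 1*(8)*conj(-2) + 2*(4)*conj(0) + 2*(-2)*conj(0) + 2*(2)*conj(0)]
      = (1/8)[(16) + (-16) + (0) + (0) + (0)] = 0/8 = 0
Dimension check: dim(rho) = sum (mult * dim) = 3*1 + 3*1 + 0*1 + 2*1 + 0*2 = 8 = chi_rho(e) = 8.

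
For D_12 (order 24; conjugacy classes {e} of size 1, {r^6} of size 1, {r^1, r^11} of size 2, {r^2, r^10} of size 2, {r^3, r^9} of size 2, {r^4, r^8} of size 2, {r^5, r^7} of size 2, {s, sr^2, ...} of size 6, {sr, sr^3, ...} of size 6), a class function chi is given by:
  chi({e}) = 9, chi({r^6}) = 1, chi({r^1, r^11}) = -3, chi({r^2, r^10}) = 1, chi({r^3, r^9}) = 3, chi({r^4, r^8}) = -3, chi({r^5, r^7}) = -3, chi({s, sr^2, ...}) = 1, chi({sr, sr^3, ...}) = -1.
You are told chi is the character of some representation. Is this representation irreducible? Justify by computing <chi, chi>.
Not irreducible (reducible): <chi, chi> = 7 > 1.

Explanation: <chi, chi> = (1/|G|) sum_C |C| * |chi(C)|^2 = (1/24)[1*|9|^2 + 1*|1|^2 + 2*|-3|^2 + 2*|1|^2 + 2*|3|^2 + 2*|-3|^2 + 2*|-3|^2 + 6*|1|^2 + 6*|-1|^2]
  = (1/24)[(81) + (1) + (18) + (2) + (18) + (18) + (18) + (6) + (6)] = 168/24 = 7.
A character is irreducible iff <chi, chi> = 1, so this representation is reducible.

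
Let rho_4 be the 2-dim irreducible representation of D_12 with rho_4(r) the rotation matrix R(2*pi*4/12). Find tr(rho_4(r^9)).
chi_{rho_4}(r^9) = 2*cos(2*pi*4*9/12) = 2

Derivation: rho_4(r^9) is rotation by angle 2*pi*4*9/12, whose trace is 2*cos(2*pi*4*9/12) = 2.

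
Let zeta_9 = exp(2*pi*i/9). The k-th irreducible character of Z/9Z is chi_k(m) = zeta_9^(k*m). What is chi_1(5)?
chi_1(5) = zeta_9^5 = exp(-8*I*pi/9)

Derivation: chi_1(5) = zeta_9^(1*5) = zeta_9^5. Since zeta_9^9 = 1, this equals zeta_9^5 = exp(2*pi*i*5/9) = exp(-8*I*pi/9).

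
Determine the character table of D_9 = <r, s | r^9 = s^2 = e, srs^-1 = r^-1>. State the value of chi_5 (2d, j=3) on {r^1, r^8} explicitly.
Conjugacy classes: {e} of size 1, {r^1, r^8} of size 2, {r^2, r^7} of size 2, {r^3, r^6} of size 2, {r^4, r^5} of size 2, {s, sr, ..., sr^8} of size 9.
Character table:
  irrep \ class              {e} (size 1)  {r^1, r^8} (size 2)  {r^2, r^7} (size 2)  {r^3, r^6} (size 2)  {r^4, r^5} (size 2)  {s, sr, ..., sr^8} (size 9)
  chi_1 (triv)               1             1                    1                    1                    1                    1                          
  chi_2 (sign: r->1, s->-1)  1             1                    1                    1                    1                    -1                         
  chi_3 (2d, j=1)            2             2*cos(2*pi/9)        2*cos(4*pi/9)        -1                   -2*cos(pi/9)         0                          
  chi_4 (2d, j=2)            2             2*cos(4*pi/9)        -2*cos(pi/9)         -1                   2*cos(2*pi/9)        0                          
  chi_5 (2d, j=3)            2             -1                   -1                   2                    -1                   0                          
  chi_6 (2d, j=4)            2             -2*cos(pi/9)         2*cos(2*pi/9)        -1                   2*cos(4*pi/9)        0                          

Spot check: chi_5 (2d, j=3) on {r^1, r^8} = -1.

Proof sketch: D_9 has order 2*9 = 18 with 6 conjugacy classes, hence 6 irreducibles. Sum of squared dims 1 + 1 + 4 + 4 + 4 + 4 = 18 = |G|. Linear characters come from the abelianisation; the 2-dimensional irreps have character r^k -> 2*cos(2*pi*j*k/9), reflections -> 0.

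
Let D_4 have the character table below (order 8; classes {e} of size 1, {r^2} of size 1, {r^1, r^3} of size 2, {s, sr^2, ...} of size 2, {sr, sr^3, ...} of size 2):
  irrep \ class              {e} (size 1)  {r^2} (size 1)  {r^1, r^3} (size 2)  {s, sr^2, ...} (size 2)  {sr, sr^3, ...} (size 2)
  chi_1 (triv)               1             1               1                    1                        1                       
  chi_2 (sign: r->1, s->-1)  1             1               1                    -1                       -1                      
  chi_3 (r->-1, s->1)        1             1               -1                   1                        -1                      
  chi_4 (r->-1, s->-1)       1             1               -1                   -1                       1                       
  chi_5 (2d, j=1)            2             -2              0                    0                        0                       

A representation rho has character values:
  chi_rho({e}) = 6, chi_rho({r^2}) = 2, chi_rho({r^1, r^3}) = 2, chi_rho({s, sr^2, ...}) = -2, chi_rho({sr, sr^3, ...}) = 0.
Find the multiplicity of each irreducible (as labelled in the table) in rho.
Multiplicities: chi_1: 1, chi_2: 2, chi_3: 0, chi_4: 1, chi_5: 1.

Reasoning: Use <chi_rho, chi> = (1/|G|) sum_C |C| * chi_rho(C) * conj(chi(C)) with |G| = 8 for each irreducible chi in the table:
  <chi_rho, chi_1> = (1/8)[1*(6)*conj(1) + 1*(2)*conj(1) + 2*(2)*conj(1) + 2*(-2)*conj(1) + 2*(0)*conj(1)]
      = (1/8)[(6) + (2) + (4) + (-4) + (0)] = 8/8 = 1
  <chi_rho, chi_2> = (1/8)[1*(6)*conj(1) + 1*(2)*conj(1) + 2*(2)*conj(1) + 2*(-2)*conj(-1) + 2*(0)*conj(-1)]
      = (1/8)[(6) + (2) + (4) + (4) + (0)] = 16/8 = 2
  <chi_rho, chi_3> = (1/8)[1*(6)*conj(1) + 1*(2)*conj(1) + 2*(2)*conj(-1) + 2*(-2)*conj(1) + 2*(0)*conj(-1)]
      = (1/8)[(6) + (2) + (-4) + (-4) + (0)] = 0/8 = 0
  <chi_rho, chi_4> = (1/8)[1*(6)*conj(1) + 1*(2)*conj(1) + 2*(2)*conj(-1) + 2*(-2)*conj(-1) + 2*(0)*conj(1)]
      = (1/8)[(6) + (2) + (-4) + (4) + (0)] = 8/8 = 1
  <chi_rho, chi_5> = (1/8)[1*(6)*conj(2) + 1*(2)*conj(-2) + 2*(2)*conj(0) + 2*(-2)*conj(0) + 2*(0)*conj(0)]
      = (1/8)[(12) + (-4) + (0) + (0) + (0)] = 8/8 = 1
Dimension check: dim(rho) = sum (mult * dim) = 1*1 + 2*1 + 0*1 + 1*1 + 1*2 = 6 = chi_rho(e) = 6.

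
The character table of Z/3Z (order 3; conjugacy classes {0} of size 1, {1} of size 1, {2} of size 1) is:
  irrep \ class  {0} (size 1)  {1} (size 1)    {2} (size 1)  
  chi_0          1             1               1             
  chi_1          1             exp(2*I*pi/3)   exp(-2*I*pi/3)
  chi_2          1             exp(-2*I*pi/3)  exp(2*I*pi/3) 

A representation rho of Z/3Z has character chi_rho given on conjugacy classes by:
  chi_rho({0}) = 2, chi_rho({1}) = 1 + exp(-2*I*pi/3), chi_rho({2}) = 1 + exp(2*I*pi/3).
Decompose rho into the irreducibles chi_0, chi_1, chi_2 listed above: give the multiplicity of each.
Multiplicities: chi_0: 1, chi_1: 0, chi_2: 1.

Justification: Use <chi_rho, chi> = (1/|G|) sum_C |C| * chi_rho(C) * conj(chi(C)) with |G| = 3 for each irreducible chi in the table:
  <chi_rho, chi_0> = (1/3)[1*(2)*conj(1) + 1*(1 + exp(-2*I*pi/3))*conj(1) + 1*(1 + exp(2*I*pi/3))*conj(1)]
      = (1/3)[(2) + (1 + exp(-2*I*pi/3)) + (1 + exp(2*I*pi/3))] = 3/3 = 1
  <chi_rho, chi_1> = (1/3)[1*(2)*conj(1) + 1*(1 + exp(-2*I*pi/3))*conj(exp(2*I*pi/3)) + 1*(1 + exp(2*I*pi/3))*conj(exp(-2*I*pi/3))]
      = (1/3)[(2) + (-1) + (-1)] = 0/3 = 0
  <chi_rho, chi_2> = (1/3)[1*(2)*conj(1) + 1*(1 + exp(-2*I*pi/3))*conj(exp(-2*I*pi/3)) + 1*(1 + exp(2*I*pi/3))*conj(exp(2*I*pi/3))]
      = (1/3)[(2) + (1 + exp(2*I*pi/3)) + (1 + exp(-2*I*pi/3))] = 3/3 = 1
(Exp terms are combined using exp(i*s)*conj(exp(i*t)) = exp(i*(s-t)), and sums of them are collapsed using the identity that for every m > 1 the m distinct m-th roots of unity sum to 0, e.g. 1 + exp(2*I*pi/3) + exp(-2*I*pi/3) = 0.)
Dimension check: dim(rho) = sum (mult * dim) = 1*1 + 0*1 + 1*1 = 2 = chi_rho(e) = 2.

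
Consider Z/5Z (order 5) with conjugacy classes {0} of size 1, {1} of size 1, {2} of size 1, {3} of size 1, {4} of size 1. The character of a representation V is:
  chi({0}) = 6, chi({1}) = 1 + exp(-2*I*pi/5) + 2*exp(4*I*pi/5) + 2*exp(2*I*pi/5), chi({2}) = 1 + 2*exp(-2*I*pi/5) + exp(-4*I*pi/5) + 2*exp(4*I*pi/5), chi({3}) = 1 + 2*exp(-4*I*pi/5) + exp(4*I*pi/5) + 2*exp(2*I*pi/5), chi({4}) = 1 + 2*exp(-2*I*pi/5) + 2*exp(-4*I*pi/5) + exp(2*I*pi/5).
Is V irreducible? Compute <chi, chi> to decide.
Not irreducible (reducible): <chi, chi> = 10 > 1.

Why: <chi, chi> = (1/|G|) sum_C |C| * |chi(C)|^2 = (1/5)[1*|6|^2 + 1*|1 + exp(-2*I*pi/5) + 2*exp(4*I*pi/5) + 2*exp(2*I*pi/5)|^2 + 1*|1 + 2*exp(-2*I*pi/5) + exp(-4*I*pi/5) + 2*exp(4*I*pi/5)|^2 + 1*|1 + 2*exp(-4*I*pi/5) + exp(4*I*pi/5) + 2*exp(2*I*pi/5)|^2 + 1*|1 + 2*exp(-2*I*pi/5) + 2*exp(-4*I*pi/5) + exp(2*I*pi/5)|^2]
  = (1/5)[(36) + (10 + 7*exp(-2*I*pi/5) + 6*exp(-4*I*pi/5) + 6*exp(4*I*pi/5) + 7*exp(2*I*pi/5)) + (10 + 6*exp(-2*I*pi/5) + 7*exp(-4*I*pi/5) + 7*exp(4*I*pi/5) + 6*exp(2*I*pi/5)) + (10 + 6*exp(-2*I*pi/5) + 7*exp(-4*I*pi/5) + 7*exp(4*I*pi/5) + 6*exp(2*I*pi/5)) + (10 + 7*exp(-2*I*pi/5) + 6*exp(-4*I*pi/5) + 6*exp(4*I*pi/5) + 7*exp(2*I*pi/5))] = 50/5 = 10.
(Exp terms are combined using exp(i*s)*conj(exp(i*t)) = exp(i*(s-t)), and sums of them are collapsed using the identity that for every m > 1 the m distinct m-th roots of unity sum to 0, e.g. 1 + exp(2*I*pi/3) + exp(-2*I*pi/3) = 0.)
A character is irreducible iff <chi, chi> = 1, so this representation is reducible.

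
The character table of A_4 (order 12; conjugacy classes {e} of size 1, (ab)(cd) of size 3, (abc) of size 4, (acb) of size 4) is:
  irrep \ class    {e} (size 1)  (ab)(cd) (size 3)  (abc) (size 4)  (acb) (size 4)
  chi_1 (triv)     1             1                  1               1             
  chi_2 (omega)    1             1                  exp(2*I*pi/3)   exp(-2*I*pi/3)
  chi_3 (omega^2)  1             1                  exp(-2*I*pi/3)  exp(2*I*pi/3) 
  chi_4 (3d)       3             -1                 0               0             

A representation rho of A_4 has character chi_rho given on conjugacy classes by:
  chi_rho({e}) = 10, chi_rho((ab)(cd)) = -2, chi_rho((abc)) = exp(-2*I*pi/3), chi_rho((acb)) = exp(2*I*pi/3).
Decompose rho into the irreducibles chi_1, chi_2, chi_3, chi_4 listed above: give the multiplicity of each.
Multiplicities: chi_1: 0, chi_2: 0, chi_3: 1, chi_4: 3.

Details: Use <chi_rho, chi> = (1/|G|) sum_C |C| * chi_rho(C) * conj(chi(C)) with |G| = 12 for each irreducible chi in the table:
  <chi_rho, chi_1> = (1/12)[1*(10)*conj(1) + 3*(-2)*conj(1) + 4*(exp(-2*I*pi/3))*conj(1) + 4*(exp(2*I*pi/3))*conj(1)]
      = (1/12)[(10) + (-6) + (4*exp(-2*I*pi/3)) + (4*exp(2*I*pi/3))] = 0/12 = 0
  <chi_rho, chi_2> = (1/12)[1*(10)*conj(1) + 3*(-2)*conj(1) + 4*(exp(-2*I*pi/3))*conj(exp(2*I*pi/3)) + 4*(exp(2*I*pi/3))*conj(exp(-2*I*pi/3))]
      = (1/12)[(10) + (-6) + (4*exp(2*I*pi/3)) + (4*exp(-2*I*pi/3))] = 0/12 = 0
  <chi_rho, chi_3> = (1/12)[1*(10)*conj(1) + 3*(-2)*conj(1) + 4*(exp(-2*I*pi/3))*conj(exp(-2*I*pi/3)) + 4*(exp(2*I*pi/3))*conj(exp(2*I*pi/3))]
      = (1/12)[(10) + (-6) + (4) + (4)] = 12/12 = 1
  <chi_rho, chi_4> = (1/12)[1*(10)*conj(3) + 3*(-2)*conj(-1) + 4*(exp(-2*I*pi/3))*conj(0) + 4*(exp(2*I*pi/3))*conj(0)]
      = (1/12)[(30) + (6) + (0) + (0)] = 36/12 = 3
(Exp terms are combined using exp(i*s)*conj(exp(i*t)) = exp(i*(s-t)), and sums of them are collapsed using the identity that for every m > 1 the m distinct m-th roots of unity sum to 0, e.g. 1 + exp(2*I*pi/3) + exp(-2*I*pi/3) = 0.)
Dimension check: dim(rho) = sum (mult * dim) = 0*1 + 0*1 + 1*1 + 3*3 = 10 = chi_rho(e) = 10.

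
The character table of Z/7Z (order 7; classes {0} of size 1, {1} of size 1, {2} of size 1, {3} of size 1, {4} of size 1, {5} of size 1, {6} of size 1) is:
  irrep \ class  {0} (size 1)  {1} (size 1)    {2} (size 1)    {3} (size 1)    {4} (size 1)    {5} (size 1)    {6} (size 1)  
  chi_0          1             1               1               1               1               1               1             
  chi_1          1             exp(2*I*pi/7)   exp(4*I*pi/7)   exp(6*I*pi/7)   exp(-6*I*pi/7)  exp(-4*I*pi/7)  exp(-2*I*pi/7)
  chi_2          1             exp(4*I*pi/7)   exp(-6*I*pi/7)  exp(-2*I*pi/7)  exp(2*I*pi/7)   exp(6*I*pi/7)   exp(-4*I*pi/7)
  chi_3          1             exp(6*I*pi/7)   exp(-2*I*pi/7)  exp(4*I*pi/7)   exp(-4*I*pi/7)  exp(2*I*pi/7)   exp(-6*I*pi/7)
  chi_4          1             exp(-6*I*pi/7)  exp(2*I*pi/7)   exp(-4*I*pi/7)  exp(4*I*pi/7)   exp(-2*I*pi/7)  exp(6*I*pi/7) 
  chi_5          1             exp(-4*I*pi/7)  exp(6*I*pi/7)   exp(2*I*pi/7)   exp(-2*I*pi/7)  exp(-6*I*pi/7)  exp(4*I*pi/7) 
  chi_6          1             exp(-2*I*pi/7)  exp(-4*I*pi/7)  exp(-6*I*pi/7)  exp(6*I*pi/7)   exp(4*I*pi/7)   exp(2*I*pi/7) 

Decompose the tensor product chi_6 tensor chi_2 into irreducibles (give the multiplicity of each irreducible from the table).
chi_6 tensor chi_2 = chi_1 (all other irreducibles have multiplicity 0).

Justification: The character of a tensor product is the pointwise product (chi_6 * chi_2)(C) = chi_6(C) * chi_2(C):
  {0}: (1)*(1), {1}: (exp(-2*I*pi/7))*(exp(4*I*pi/7)), {2}: (exp(-4*I*pi/7))*(exp(-6*I*pi/7)), {3}: (exp(-6*I*pi/7))*(exp(-2*I*pi/7)), {4}: (exp(6*I*pi/7))*(exp(2*I*pi/7)), {5}: (exp(4*I*pi/7))*(exp(6*I*pi/7)), {6}: (exp(2*I*pi/7))*(exp(-4*I*pi/7))
so (chi_6 * chi_2) takes values
  {0} -> 1, {1} -> exp(2*I*pi/7), {2} -> exp(4*I*pi/7), {3} -> exp(6*I*pi/7), {4} -> exp(-6*I*pi/7), {5} -> exp(-4*I*pi/7), {6} -> exp(-2*I*pi/7).
Now take the inner product of this character with each irreducible chi from the table, <chi_6*chi_2, chi> = (1/7) sum_C |C| (chi_6*chi_2)(C) conj(chi(C)):
  <chi_6*chi_2, chi_0> = (1/7)[1*(1)*conj(1) + 1*(exp(2*I*pi/7))*conj(1) + 1*(exp(4*I*pi/7))*conj(1) + 1*(exp(6*I*pi/7))*conj(1) + 1*(exp(-6*I*pi/7))*conj(1) + 1*(exp(-4*I*pi/7))*conj(1) + 1*(exp(-2*I*pi/7))*conj(1)]
      = (1/7)[(1) + (exp(2*I*pi/7)) + (exp(4*I*pi/7)) + (exp(6*I*pi/7)) + (exp(-6*I*pi/7)) + (exp(-4*I*pi/7)) + (exp(-2*I*pi/7))] = 0/7 = 0
  <chi_6*chi_2, chi_1> = (1/7)[1*(1)*conj(1) + 1*(exp(2*I*pi/7))*conj(exp(2*I*pi/7)) + 1*(exp(4*I*pi/7))*conj(exp(4*I*pi/7)) + 1*(exp(6*I*pi/7))*conj(exp(6*I*pi/7)) + 1*(exp(-6*I*pi/7))*conj(exp(-6*I*pi/7)) + 1*(exp(-4*I*pi/7))*conj(exp(-4*I*pi/7)) + 1*(exp(-2*I*pi/7))*conj(exp(-2*I*pi/7))]
      = (1/7)[(1) + (1) + (1) + (1) + (1) + (1) + (1)] = 7/7 = 1
  <chi_6*chi_2, chi_2> = (1/7)[1*(1)*conj(1) + 1*(exp(2*I*pi/7))*conj(exp(4*I*pi/7)) + 1*(exp(4*I*pi/7))*conj(exp(-6*I*pi/7)) + 1*(exp(6*I*pi/7))*conj(exp(-2*I*pi/7)) + 1*(exp(-6*I*pi/7))*conj(exp(2*I*pi/7)) + 1*(exp(-4*I*pi/7))*conj(exp(6*I*pi/7)) + 1*(exp(-2*I*pi/7))*conj(exp(-4*I*pi/7))]
      = (1/7)[(1) + (exp(-2*I*pi/7)) + (exp(-4*I*pi/7)) + (exp(-6*I*pi/7)) + (exp(6*I*pi/7)) + (exp(4*I*pi/7)) + (exp(2*I*pi/7))] = 0/7 = 0
  <chi_6*chi_2, chi_3> = (1/7)[1*(1)*conj(1) + 1*(exp(2*I*pi/7))*conj(exp(6*I*pi/7)) + 1*(exp(4*I*pi/7))*conj(exp(-2*I*pi/7)) + 1*(exp(6*I*pi/7))*conj(exp(4*I*pi/7)) + 1*(exp(-6*I*pi/7))*conj(exp(-4*I*pi/7)) + 1*(exp(-4*I*pi/7))*conj(exp(2*I*pi/7)) + 1*(exp(-2*I*pi/7))*conj(exp(-6*I*pi/7))]
      = (1/7)[(1) + (exp(-4*I*pi/7)) + (exp(6*I*pi/7)) + (exp(2*I*pi/7)) + (exp(-2*I*pi/7)) + (exp(-6*I*pi/7)) + (exp(4*I*pi/7))] = 0/7 = 0
  <chi_6*chi_2, chi_4> = (1/7)[1*(1)*conj(1) + 1*(exp(2*I*pi/7))*conj(exp(-6*I*pi/7)) + 1*(exp(4*I*pi/7))*conj(exp(2*I*pi/7)) + 1*(exp(6*I*pi/7))*conj(exp(-4*I*pi/7)) + 1*(exp(-6*I*pi/7))*conj(exp(4*I*pi/7)) + 1*(exp(-4*I*pi/7))*conj(exp(-2*I*pi/7)) + 1*(exp(-2*I*pi/7))*conj(exp(6*I*pi/7))]
      = (1/7)[(1) + (exp(-6*I*pi/7)) + (exp(2*I*pi/7)) + (exp(-4*I*pi/7)) + (exp(4*I*pi/7)) + (exp(-2*I*pi/7)) + (exp(6*I*pi/7))] = 0/7 = 0
  <chi_6*chi_2, chi_5> = (1/7)[1*(1)*conj(1) + 1*(exp(2*I*pi/7))*conj(exp(-4*I*pi/7)) + 1*(exp(4*I*pi/7))*conj(exp(6*I*pi/7)) + 1*(exp(6*I*pi/7))*conj(exp(2*I*pi/7)) + 1*(exp(-6*I*pi/7))*conj(exp(-2*I*pi/7)) + 1*(exp(-4*I*pi/7))*conj(exp(-6*I*pi/7)) + 1*(exp(-2*I*pi/7))*conj(exp(4*I*pi/7))]
      = (1/7)[(1) + (exp(6*I*pi/7)) + (exp(-2*I*pi/7)) + (exp(4*I*pi/7)) + (exp(-4*I*pi/7)) + (exp(2*I*pi/7)) + (exp(-6*I*pi/7))] = 0/7 = 0
  <chi_6*chi_2, chi_6> = (1/7)[1*(1)*conj(1) + 1*(exp(2*I*pi/7))*conj(exp(-2*I*pi/7)) + 1*(exp(4*I*pi/7))*conj(exp(-4*I*pi/7)) + 1*(exp(6*I*pi/7))*conj(exp(-6*I*pi/7)) + 1*(exp(-6*I*pi/7))*conj(exp(6*I*pi/7)) + 1*(exp(-4*I*pi/7))*conj(exp(4*I*pi/7)) + 1*(exp(-2*I*pi/7))*conj(exp(2*I*pi/7))]
      = (1/7)[(1) + (exp(4*I*pi/7)) + (exp(-6*I*pi/7)) + (exp(-2*I*pi/7)) + (exp(2*I*pi/7)) + (exp(6*I*pi/7)) + (exp(-4*I*pi/7))] = 0/7 = 0
(Exp terms are combined using exp(i*s)*conj(exp(i*t)) = exp(i*(s-t)), and sums of them are collapsed using the identity that for every m > 1 the m distinct m-th roots of unity sum to 0, e.g. 1 + exp(2*I*pi/3) + exp(-2*I*pi/3) = 0.)
Hence the multiplicities are chi_1: 1. Dimension check: dim(chi_6)*dim(chi_2) = 1*1 = 1 and sum (mult * dim) = 1*1 = 1.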